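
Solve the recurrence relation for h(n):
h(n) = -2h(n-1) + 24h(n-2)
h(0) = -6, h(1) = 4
Characteristic equation: x² + 2x - 24 = 0, which factors as (x - (4))(x - (-6)) = 0.
Roots r₁ = 4, r₂ = -6 (distinct).
General solution: h(n) = A·(4)^n + B·(-6)^n.
From h(0) = -6: A + B = -6.
From h(1) = 4: 4A - 6B = 4.
Solving: A = - \frac{16}{5}, B = - \frac{14}{5}.
So h(n) = - \frac{14 \left(-6\right)^{n}}{5} - \frac{16 \cdot 4^{n}}{5}.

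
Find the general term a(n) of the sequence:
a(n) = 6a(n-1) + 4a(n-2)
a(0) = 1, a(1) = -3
Characteristic equation: x² - 6x - 4 = 0.
Discriminant Δ = (6)² + 4·(4) = 52.
Roots r₁,₂ = (6 ± √52)/2, so r₁ = 3 + \sqrt{13}, r₂ = 3 - \sqrt{13}.
General solution: a(n) = A·r₁^n + B·r₂^n.
From the initial conditions, A + B = 1 and r₁A + r₂B = -3.
Since r₁ - r₂ = √52: A = (-3 - (1)r₂)/√52 = \frac{1}{2} - \frac{3 \sqrt{13}}{13}, and B = 1 - A = \frac{1}{2} + \frac{3 \sqrt{13}}{13}.
So a(n) = \left(\frac{1}{2} - \frac{3 \sqrt{13}}{13}\right)\left(3 + \sqrt{13}\right)^n + \left(\frac{1}{2} + \frac{3 \sqrt{13}}{13}\right)\left(3 - \sqrt{13}\right)^n.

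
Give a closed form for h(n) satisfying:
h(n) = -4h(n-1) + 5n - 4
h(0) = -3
First-order linear with linear forcing.
Homogeneous solution: h_h(n) = A·(-4)^n.
Try particular h_p(n) = pn + q. Substituting:
  pn + q = -4(p(n-1) + q) + 5n - 4.
Matching the n-coefficient: p = -4p + 5 ⇒ p = 1.
Matching constants: q = 4p - 4q - 4 ⇒ q = 0.
General: h(n) = A·(-4)^n + n + 0.
Apply h(0) = -3: A + 0 = -3 ⇒ A = -3.
So h(n) = - 3 \left(-4\right)^{n} + n.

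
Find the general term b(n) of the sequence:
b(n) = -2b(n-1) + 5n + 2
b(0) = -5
First-order linear with linear forcing.
Homogeneous solution: b_h(n) = A·(-2)^n.
Try particular b_p(n) = pn + q. Substituting:
  pn + q = -2(p(n-1) + q) + 5n + 2.
Matching the n-coefficient: p = -2p + 5 ⇒ p = \frac{5}{3}.
Matching constants: q = 2p - 2q + 2 ⇒ q = \frac{16}{9}.
General: b(n) = A·(-2)^n + \frac{5 n}{3} + \frac{16}{9}.
Apply b(0) = -5: A + \frac{16}{9} = -5 ⇒ A = - \frac{61}{9}.
So b(n) = - \frac{61 \left(-2\right)^{n}}{9} + \frac{5 n}{3} + \frac{16}{9}.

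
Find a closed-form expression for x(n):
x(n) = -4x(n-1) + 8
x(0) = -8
First-order linear non-homogeneous.
Homogeneous solution: x_h(n) = A·(-4)^n.
Try constant particular solution x_p = K: K = -4K + 8 ⇒ K = \frac{8}{5}.
General: x(n) = A·(-4)^n + \frac{8}{5}.
Apply x(0) = -8: A + \frac{8}{5} = -8 ⇒ A = - \frac{48}{5}.
So x(n) = \frac{8}{5} - \frac{48 \left(-4\right)^{n}}{5}.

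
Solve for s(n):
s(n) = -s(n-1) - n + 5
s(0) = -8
First-order linear with linear forcing.
Homogeneous solution: s_h(n) = A·(-1)^n.
Try particular s_p(n) = pn + q. Substituting:
  pn + q = -(p(n-1) + q) - n + 5.
Matching the n-coefficient: p = -p - 1 ⇒ p = - \frac{1}{2}.
Matching constants: q = p - q + 5 ⇒ q = \frac{9}{4}.
General: s(n) = A·(-1)^n - \frac{n}{2} + \frac{9}{4}.
Apply s(0) = -8: A + \frac{9}{4} = -8 ⇒ A = - \frac{41}{4}.
So s(n) = - \frac{41 \left(-1\right)^{n}}{4} - \frac{n}{2} + \frac{9}{4}.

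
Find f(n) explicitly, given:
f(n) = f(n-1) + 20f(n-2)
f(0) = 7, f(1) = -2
Characteristic equation: x² - x - 20 = 0, which factors as (x - (5))(x - (-4)) = 0.
Roots r₁ = 5, r₂ = -4 (distinct).
General solution: f(n) = A·(5)^n + B·(-4)^n.
From f(0) = 7: A + B = 7.
From f(1) = -2: 5A - 4B = -2.
Solving: A = \frac{26}{9}, B = \frac{37}{9}.
So f(n) = \frac{37 \left(-4\right)^{n}}{9} + \frac{26 \cdot 5^{n}}{9}.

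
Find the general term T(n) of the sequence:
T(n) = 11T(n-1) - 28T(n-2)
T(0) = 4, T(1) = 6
Characteristic equation: x² - 11x + 28 = 0, which factors as (x - (7))(x - (4)) = 0.
Roots r₁ = 7, r₂ = 4 (distinct).
General solution: T(n) = A·(7)^n + B·(4)^n.
From T(0) = 4: A + B = 4.
From T(1) = 6: 7A + 4B = 6.
Solving: A = - \frac{10}{3}, B = \frac{22}{3}.
So T(n) = \frac{22 \cdot 4^{n}}{3} - \frac{10 \cdot 7^{n}}{3}.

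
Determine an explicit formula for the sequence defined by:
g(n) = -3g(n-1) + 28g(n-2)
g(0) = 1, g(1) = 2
Characteristic equation: x² + 3x - 28 = 0, which factors as (x - (4))(x - (-7)) = 0.
Roots r₁ = 4, r₂ = -7 (distinct).
General solution: g(n) = A·(4)^n + B·(-7)^n.
From g(0) = 1: A + B = 1.
From g(1) = 2: 4A - 7B = 2.
Solving: A = \frac{9}{11}, B = \frac{2}{11}.
So g(n) = \frac{2 \left(-7\right)^{n}}{11} + \frac{9 \cdot 4^{n}}{11}.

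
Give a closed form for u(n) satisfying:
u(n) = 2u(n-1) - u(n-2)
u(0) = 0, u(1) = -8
Characteristic equation: x² - 2x + 1 = 0, which is (x - (1))².
Repeated root r = 1.
General solution: u(n) = (A + Bn)·(1)^n.
From u(0) = 0: A = 0.
From u(1) = -8: (A + B)·(1) = -8 ⇒ B = -8.
So u(n) = \left(- 8 n\right) \cdot (1)^n.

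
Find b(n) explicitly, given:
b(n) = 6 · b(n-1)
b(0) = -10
Pure geometric recurrence with ratio 6.
By induction b(n) = b(0) · (6)^n = - 10 \cdot 6^{n}.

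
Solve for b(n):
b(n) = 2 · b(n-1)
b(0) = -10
Pure geometric recurrence with ratio 2.
By induction b(n) = b(0) · (2)^n = - 10 \cdot 2^{n}.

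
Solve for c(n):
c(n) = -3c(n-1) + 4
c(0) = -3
First-order linear non-homogeneous.
Homogeneous solution: c_h(n) = A·(-3)^n.
Try constant particular solution c_p = K: K = -3K + 4 ⇒ K = 1.
General: c(n) = A·(-3)^n + 1.
Apply c(0) = -3: A + 1 = -3 ⇒ A = -4.
So c(n) = 1 - 4 \left(-3\right)^{n}.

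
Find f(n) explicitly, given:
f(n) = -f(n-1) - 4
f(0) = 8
First-order linear non-homogeneous.
Homogeneous solution: f_h(n) = A·(-1)^n.
Try constant particular solution f_p = K: K = -K - 4 ⇒ K = -2.
General: f(n) = A·(-1)^n - 2.
Apply f(0) = 8: A - 2 = 8 ⇒ A = 10.
So f(n) = 10 \left(-1\right)^{n} - 2.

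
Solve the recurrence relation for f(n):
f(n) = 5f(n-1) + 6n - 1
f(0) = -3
First-order linear with linear forcing.
Homogeneous solution: f_h(n) = A·(5)^n.
Try particular f_p(n) = pn + q. Substituting:
  pn + q = 5(p(n-1) + q) + 6n - 1.
Matching the n-coefficient: p = 5p + 6 ⇒ p = - \frac{3}{2}.
Matching constants: q = -5p + 5q - 1 ⇒ q = - \frac{13}{8}.
General: f(n) = A·(5)^n - \frac{3 n}{2} - \frac{13}{8}.
Apply f(0) = -3: A - \frac{13}{8} = -3 ⇒ A = - \frac{11}{8}.
So f(n) = - \frac{11 \cdot 5^{n}}{8} - \frac{3 n}{2} - \frac{13}{8}.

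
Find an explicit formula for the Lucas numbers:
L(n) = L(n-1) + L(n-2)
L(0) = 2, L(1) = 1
This is the Lucas sequence.
Characteristic equation: x² - x - 1 = 0; roots r₁ = \frac{1}{2} + \frac{\sqrt{5}}{2}, r₂ = \frac{1}{2} - \frac{\sqrt{5}}{2}.
General: L(n) = A·r₁^n + B·r₂^n. Solving with L(0)=2, L(1)=1 gives A = 1, B = 1.
So L(n) = 2^{- n} \left(\left(1 - \sqrt{5}\right)^{n} + \left(1 + \sqrt{5}\right)^{n}\right).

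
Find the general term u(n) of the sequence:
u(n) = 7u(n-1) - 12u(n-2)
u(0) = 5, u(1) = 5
Characteristic equation: x² - 7x + 12 = 0, which factors as (x - (4))(x - (3)) = 0.
Roots r₁ = 4, r₂ = 3 (distinct).
General solution: u(n) = A·(4)^n + B·(3)^n.
From u(0) = 5: A + B = 5.
From u(1) = 5: 4A + 3B = 5.
Solving: A = -10, B = 15.
So u(n) = 15 \cdot 3^{n} - 10 \cdot 4^{n}.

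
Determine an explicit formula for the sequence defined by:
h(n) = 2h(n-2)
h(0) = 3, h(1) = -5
Characteristic equation: x² - 2 = 0.
Discriminant Δ = (0)² + 4·(2) = 8.
Roots r₁,₂ = (0 ± √8)/2, so r₁ = \sqrt{2}, r₂ = - \sqrt{2}.
General solution: h(n) = A·r₁^n + B·r₂^n.
From the initial conditions, A + B = 3 and r₁A + r₂B = -5.
Since r₁ - r₂ = √8: A = (-5 - (3)r₂)/√8 = \frac{3}{2} - \frac{5 \sqrt{2}}{4}, and B = 3 - A = \frac{3}{2} + \frac{5 \sqrt{2}}{4}.
So h(n) = \left(\frac{3}{2} - \frac{5 \sqrt{2}}{4}\right)\left(\sqrt{2}\right)^n + \left(\frac{3}{2} + \frac{5 \sqrt{2}}{4}\right)\left(- \sqrt{2}\right)^n.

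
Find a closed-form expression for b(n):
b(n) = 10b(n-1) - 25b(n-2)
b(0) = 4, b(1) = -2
Characteristic equation: x² - 10x + 25 = 0, which is (x - (5))².
Repeated root r = 5.
General solution: b(n) = (A + Bn)·(5)^n.
From b(0) = 4: A = 4.
From b(1) = -2: (A + B)·(5) = -2 ⇒ B = - \frac{22}{5}.
So b(n) = \left(4 - \frac{22 n}{5}\right) \cdot (5)^n.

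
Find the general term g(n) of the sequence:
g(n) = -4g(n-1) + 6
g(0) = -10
First-order linear non-homogeneous.
Homogeneous solution: g_h(n) = A·(-4)^n.
Try constant particular solution g_p = K: K = -4K + 6 ⇒ K = \frac{6}{5}.
General: g(n) = A·(-4)^n + \frac{6}{5}.
Apply g(0) = -10: A + \frac{6}{5} = -10 ⇒ A = - \frac{56}{5}.
So g(n) = \frac{6}{5} - \frac{56 \left(-4\right)^{n}}{5}.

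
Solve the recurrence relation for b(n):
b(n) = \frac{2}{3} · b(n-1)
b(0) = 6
Pure geometric recurrence with ratio \frac{2}{3}.
By induction b(n) = b(0) · (\frac{2}{3})^n = 6 \left(\frac{2}{3}\right)^{n}.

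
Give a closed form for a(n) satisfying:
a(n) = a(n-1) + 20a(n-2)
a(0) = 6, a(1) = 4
Characteristic equation: x² - x - 20 = 0, which factors as (x - (-4))(x - (5)) = 0.
Roots r₁ = -4, r₂ = 5 (distinct).
General solution: a(n) = A·(-4)^n + B·(5)^n.
From a(0) = 6: A + B = 6.
From a(1) = 4: -4A + 5B = 4.
Solving: A = \frac{26}{9}, B = \frac{28}{9}.
So a(n) = \frac{26 \left(-4\right)^{n}}{9} + \frac{28 \cdot 5^{n}}{9}.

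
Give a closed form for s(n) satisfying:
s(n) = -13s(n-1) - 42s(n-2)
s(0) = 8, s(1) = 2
Characteristic equation: x² + 13x + 42 = 0, which factors as (x - (-7))(x - (-6)) = 0.
Roots r₁ = -7, r₂ = -6 (distinct).
General solution: s(n) = A·(-7)^n + B·(-6)^n.
From s(0) = 8: A + B = 8.
From s(1) = 2: -7A - 6B = 2.
Solving: A = -50, B = 58.
So s(n) = 58 \left(-6\right)^{n} - 50 \left(-7\right)^{n}.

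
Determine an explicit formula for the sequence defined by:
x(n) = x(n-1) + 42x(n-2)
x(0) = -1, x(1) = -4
Characteristic equation: x² - x - 42 = 0, which factors as (x - (-6))(x - (7)) = 0.
Roots r₁ = -6, r₂ = 7 (distinct).
General solution: x(n) = A·(-6)^n + B·(7)^n.
From x(0) = -1: A + B = -1.
From x(1) = -4: -6A + 7B = -4.
Solving: A = - \frac{3}{13}, B = - \frac{10}{13}.
So x(n) = - \frac{3 \left(-6\right)^{n}}{13} - \frac{10 \cdot 7^{n}}{13}.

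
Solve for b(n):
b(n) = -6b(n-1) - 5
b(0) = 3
First-order linear non-homogeneous.
Homogeneous solution: b_h(n) = A·(-6)^n.
Try constant particular solution b_p = K: K = -6K - 5 ⇒ K = - \frac{5}{7}.
General: b(n) = A·(-6)^n - \frac{5}{7}.
Apply b(0) = 3: A - \frac{5}{7} = 3 ⇒ A = \frac{26}{7}.
So b(n) = \frac{26 \left(-6\right)^{n}}{7} - \frac{5}{7}.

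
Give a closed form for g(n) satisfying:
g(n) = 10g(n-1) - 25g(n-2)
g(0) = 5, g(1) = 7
Characteristic equation: x² - 10x + 25 = 0, which is (x - (5))².
Repeated root r = 5.
General solution: g(n) = (A + Bn)·(5)^n.
From g(0) = 5: A = 5.
From g(1) = 7: (A + B)·(5) = 7 ⇒ B = - \frac{18}{5}.
So g(n) = \left(5 - \frac{18 n}{5}\right) \cdot (5)^n.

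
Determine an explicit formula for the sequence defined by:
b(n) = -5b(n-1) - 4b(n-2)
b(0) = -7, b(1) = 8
Characteristic equation: x² + 5x + 4 = 0, which factors as (x - (-1))(x - (-4)) = 0.
Roots r₁ = -1, r₂ = -4 (distinct).
General solution: b(n) = A·(-1)^n + B·(-4)^n.
From b(0) = -7: A + B = -7.
From b(1) = 8: -A - 4B = 8.
Solving: A = - \frac{20}{3}, B = - \frac{1}{3}.
So b(n) = - \frac{20 \left(-1\right)^{n}}{3} - \frac{\left(-4\right)^{n}}{3}.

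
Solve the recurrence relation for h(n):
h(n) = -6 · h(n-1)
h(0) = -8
Pure geometric recurrence with ratio -6.
By induction h(n) = h(0) · (-6)^n = - 8 \left(-6\right)^{n}.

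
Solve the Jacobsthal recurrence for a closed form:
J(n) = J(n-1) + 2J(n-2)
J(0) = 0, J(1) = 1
This is the Jacobsthal sequence.
Characteristic equation: x² - x - 2 = 0; roots r₁ = 2, r₂ = -1.
General: J(n) = A·r₁^n + B·r₂^n. Solving with J(0)=0, J(1)=1 gives A = \frac{1}{3}, B = - \frac{1}{3}.
So J(n) = - \frac{\left(-1\right)^{n}}{3} + \frac{2^{n}}{3}.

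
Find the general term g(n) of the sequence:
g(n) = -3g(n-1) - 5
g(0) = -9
First-order linear non-homogeneous.
Homogeneous solution: g_h(n) = A·(-3)^n.
Try constant particular solution g_p = K: K = -3K - 5 ⇒ K = - \frac{5}{4}.
General: g(n) = A·(-3)^n - \frac{5}{4}.
Apply g(0) = -9: A - \frac{5}{4} = -9 ⇒ A = - \frac{31}{4}.
So g(n) = - \frac{31 \left(-3\right)^{n}}{4} - \frac{5}{4}.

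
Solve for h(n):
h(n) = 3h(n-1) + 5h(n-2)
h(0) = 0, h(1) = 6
Characteristic equation: x² - 3x - 5 = 0.
Discriminant Δ = (3)² + 4·(5) = 29.
Roots r₁,₂ = (3 ± √29)/2, so r₁ = \frac{3}{2} + \frac{\sqrt{29}}{2}, r₂ = \frac{3}{2} - \frac{\sqrt{29}}{2}.
General solution: h(n) = A·r₁^n + B·r₂^n.
From the initial conditions, A + B = 0 and r₁A + r₂B = 6.
Since r₁ - r₂ = √29: A = (6 - (0)r₂)/√29 = \frac{6 \sqrt{29}}{29}, and B = 0 - A = - \frac{6 \sqrt{29}}{29}.
So h(n) = \left(\frac{6 \sqrt{29}}{29}\right)\left(\frac{3}{2} + \frac{\sqrt{29}}{2}\right)^n + \left(- \frac{6 \sqrt{29}}{29}\right)\left(\frac{3}{2} - \frac{\sqrt{29}}{2}\right)^n.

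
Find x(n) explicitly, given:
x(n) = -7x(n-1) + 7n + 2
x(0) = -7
First-order linear with linear forcing.
Homogeneous solution: x_h(n) = A·(-7)^n.
Try particular x_p(n) = pn + q. Substituting:
  pn + q = -7(p(n-1) + q) + 7n + 2.
Matching the n-coefficient: p = -7p + 7 ⇒ p = \frac{7}{8}.
Matching constants: q = 7p - 7q + 2 ⇒ q = \frac{65}{64}.
General: x(n) = A·(-7)^n + \frac{7 n}{8} + \frac{65}{64}.
Apply x(0) = -7: A + \frac{65}{64} = -7 ⇒ A = - \frac{513}{64}.
So x(n) = - \frac{513 \left(-7\right)^{n}}{64} + \frac{7 n}{8} + \frac{65}{64}.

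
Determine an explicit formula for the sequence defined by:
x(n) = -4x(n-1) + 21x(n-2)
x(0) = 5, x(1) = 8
Characteristic equation: x² + 4x - 21 = 0, which factors as (x - (-7))(x - (3)) = 0.
Roots r₁ = -7, r₂ = 3 (distinct).
General solution: x(n) = A·(-7)^n + B·(3)^n.
From x(0) = 5: A + B = 5.
From x(1) = 8: -7A + 3B = 8.
Solving: A = \frac{7}{10}, B = \frac{43}{10}.
So x(n) = \frac{7 \left(-7\right)^{n}}{10} + \frac{43 \cdot 3^{n}}{10}.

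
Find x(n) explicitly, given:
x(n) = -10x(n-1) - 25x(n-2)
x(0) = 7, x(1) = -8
Characteristic equation: x² + 10x + 25 = 0, which is (x - (-5))².
Repeated root r = -5.
General solution: x(n) = (A + Bn)·(-5)^n.
From x(0) = 7: A = 7.
From x(1) = -8: (A + B)·(-5) = -8 ⇒ B = - \frac{27}{5}.
So x(n) = \left(7 - \frac{27 n}{5}\right) \cdot (-5)^n.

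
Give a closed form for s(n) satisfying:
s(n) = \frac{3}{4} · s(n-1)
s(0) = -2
Pure geometric recurrence with ratio \frac{3}{4}.
By induction s(n) = s(0) · (\frac{3}{4})^n = - 2 \left(\frac{3}{4}\right)^{n}.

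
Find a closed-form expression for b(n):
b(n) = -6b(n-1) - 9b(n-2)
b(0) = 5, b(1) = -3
Characteristic equation: x² + 6x + 9 = 0, which is (x - (-3))².
Repeated root r = -3.
General solution: b(n) = (A + Bn)·(-3)^n.
From b(0) = 5: A = 5.
From b(1) = -3: (A + B)·(-3) = -3 ⇒ B = -4.
So b(n) = \left(5 - 4 n\right) \cdot (-3)^n.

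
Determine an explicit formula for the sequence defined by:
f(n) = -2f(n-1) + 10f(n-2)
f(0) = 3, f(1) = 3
Characteristic equation: x² + 2x - 10 = 0.
Discriminant Δ = (-2)² + 4·(10) = 44.
Roots r₁,₂ = (-2 ± √44)/2, so r₁ = -1 + \sqrt{11}, r₂ = - \sqrt{11} - 1.
General solution: f(n) = A·r₁^n + B·r₂^n.
From the initial conditions, A + B = 3 and r₁A + r₂B = 3.
Since r₁ - r₂ = √44: A = (3 - (3)r₂)/√44 = \frac{3 \sqrt{11}}{11} + \frac{3}{2}, and B = 3 - A = \frac{3}{2} - \frac{3 \sqrt{11}}{11}.
So f(n) = \left(\frac{3 \sqrt{11}}{11} + \frac{3}{2}\right)\left(-1 + \sqrt{11}\right)^n + \left(\frac{3}{2} - \frac{3 \sqrt{11}}{11}\right)\left(- \sqrt{11} - 1\right)^n.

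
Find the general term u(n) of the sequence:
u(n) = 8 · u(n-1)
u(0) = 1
Pure geometric recurrence with ratio 8.
By induction u(n) = u(0) · (8)^n = 8^{n}.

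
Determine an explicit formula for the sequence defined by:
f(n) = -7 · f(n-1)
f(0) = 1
Pure geometric recurrence with ratio -7.
By induction f(n) = f(0) · (-7)^n = \left(-7\right)^{n}.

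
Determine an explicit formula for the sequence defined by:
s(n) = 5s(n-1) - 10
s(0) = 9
First-order linear non-homogeneous.
Homogeneous solution: s_h(n) = A·(5)^n.
Try constant particular solution s_p = K: K = 5K - 10 ⇒ K = \frac{5}{2}.
General: s(n) = A·(5)^n + \frac{5}{2}.
Apply s(0) = 9: A + \frac{5}{2} = 9 ⇒ A = \frac{13}{2}.
So s(n) = \frac{13 \cdot 5^{n}}{2} + \frac{5}{2}.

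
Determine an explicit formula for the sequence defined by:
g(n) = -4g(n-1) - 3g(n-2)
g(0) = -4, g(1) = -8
Characteristic equation: x² + 4x + 3 = 0, which factors as (x - (-1))(x - (-3)) = 0.
Roots r₁ = -1, r₂ = -3 (distinct).
General solution: g(n) = A·(-1)^n + B·(-3)^n.
From g(0) = -4: A + B = -4.
From g(1) = -8: -A - 3B = -8.
Solving: A = -10, B = 6.
So g(n) = - 10 \left(-1\right)^{n} + 6 \left(-3\right)^{n}.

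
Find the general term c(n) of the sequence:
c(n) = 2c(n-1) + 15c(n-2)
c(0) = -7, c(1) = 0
Characteristic equation: x² - 2x - 15 = 0, which factors as (x - (-3))(x - (5)) = 0.
Roots r₁ = -3, r₂ = 5 (distinct).
General solution: c(n) = A·(-3)^n + B·(5)^n.
From c(0) = -7: A + B = -7.
From c(1) = 0: -3A + 5B = 0.
Solving: A = - \frac{35}{8}, B = - \frac{21}{8}.
So c(n) = - \frac{35 \left(-3\right)^{n}}{8} - \frac{21 \cdot 5^{n}}{8}.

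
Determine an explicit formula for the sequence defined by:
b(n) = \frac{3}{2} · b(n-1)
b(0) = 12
Pure geometric recurrence with ratio \frac{3}{2}.
By induction b(n) = b(0) · (\frac{3}{2})^n = 12 \left(\frac{3}{2}\right)^{n}.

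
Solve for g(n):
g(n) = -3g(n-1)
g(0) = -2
This is a homogeneous first-order recurrence with ratio -3.
By induction g(n) = g(0) · (-3)^n = - 2 \left(-3\right)^{n}.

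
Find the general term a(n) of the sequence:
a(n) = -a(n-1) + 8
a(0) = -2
First-order linear non-homogeneous.
Homogeneous solution: a_h(n) = A·(-1)^n.
Try constant particular solution a_p = K: K = -K + 8 ⇒ K = 4.
General: a(n) = A·(-1)^n + 4.
Apply a(0) = -2: A + 4 = -2 ⇒ A = -6.
So a(n) = 4 - 6 \left(-1\right)^{n}.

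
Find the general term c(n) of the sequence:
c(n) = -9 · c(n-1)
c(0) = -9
Pure geometric recurrence with ratio -9.
By induction c(n) = c(0) · (-9)^n = - 9 \left(-9\right)^{n}.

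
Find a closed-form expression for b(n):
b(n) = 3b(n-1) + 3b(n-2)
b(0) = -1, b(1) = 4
Characteristic equation: x² - 3x - 3 = 0.
Discriminant Δ = (3)² + 4·(3) = 21.
Roots r₁,₂ = (3 ± √21)/2, so r₁ = \frac{3}{2} + \frac{\sqrt{21}}{2}, r₂ = \frac{3}{2} - \frac{\sqrt{21}}{2}.
General solution: b(n) = A·r₁^n + B·r₂^n.
From the initial conditions, A + B = -1 and r₁A + r₂B = 4.
Since r₁ - r₂ = √21: A = (4 - (-1)r₂)/√21 = - \frac{1}{2} + \frac{11 \sqrt{21}}{42}, and B = -1 - A = - \frac{11 \sqrt{21}}{42} - \frac{1}{2}.
So b(n) = \left(- \frac{1}{2} + \frac{11 \sqrt{21}}{42}\right)\left(\frac{3}{2} + \frac{\sqrt{21}}{2}\right)^n + \left(- \frac{11 \sqrt{21}}{42} - \frac{1}{2}\right)\left(\frac{3}{2} - \frac{\sqrt{21}}{2}\right)^n.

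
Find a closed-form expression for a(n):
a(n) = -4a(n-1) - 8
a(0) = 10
First-order linear non-homogeneous.
Homogeneous solution: a_h(n) = A·(-4)^n.
Try constant particular solution a_p = K: K = -4K - 8 ⇒ K = - \frac{8}{5}.
General: a(n) = A·(-4)^n - \frac{8}{5}.
Apply a(0) = 10: A - \frac{8}{5} = 10 ⇒ A = \frac{58}{5}.
So a(n) = \frac{58 \left(-4\right)^{n}}{5} - \frac{8}{5}.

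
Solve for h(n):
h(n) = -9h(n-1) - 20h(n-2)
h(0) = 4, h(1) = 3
Characteristic equation: x² + 9x + 20 = 0, which factors as (x - (-5))(x - (-4)) = 0.
Roots r₁ = -5, r₂ = -4 (distinct).
General solution: h(n) = A·(-5)^n + B·(-4)^n.
From h(0) = 4: A + B = 4.
From h(1) = 3: -5A - 4B = 3.
Solving: A = -19, B = 23.
So h(n) = 23 \left(-4\right)^{n} - 19 \left(-5\right)^{n}.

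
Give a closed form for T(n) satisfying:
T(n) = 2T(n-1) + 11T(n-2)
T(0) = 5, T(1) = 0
Characteristic equation: x² - 2x - 11 = 0.
Discriminant Δ = (2)² + 4·(11) = 48.
Roots r₁,₂ = (2 ± √48)/2, so r₁ = 1 + 2 \sqrt{3}, r₂ = 1 - 2 \sqrt{3}.
General solution: T(n) = A·r₁^n + B·r₂^n.
From the initial conditions, A + B = 5 and r₁A + r₂B = 0.
Since r₁ - r₂ = √48: A = (0 - (5)r₂)/√48 = \frac{5}{2} - \frac{5 \sqrt{3}}{12}, and B = 5 - A = \frac{5 \sqrt{3}}{12} + \frac{5}{2}.
So T(n) = \left(\frac{5}{2} - \frac{5 \sqrt{3}}{12}\right)\left(1 + 2 \sqrt{3}\right)^n + \left(\frac{5 \sqrt{3}}{12} + \frac{5}{2}\right)\left(1 - 2 \sqrt{3}\right)^n.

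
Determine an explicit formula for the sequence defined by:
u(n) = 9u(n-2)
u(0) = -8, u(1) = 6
Characteristic equation: x² - 9 = 0, which factors as (x - (-3))(x - (3)) = 0.
Roots r₁ = -3, r₂ = 3 (distinct).
General solution: u(n) = A·(-3)^n + B·(3)^n.
From u(0) = -8: A + B = -8.
From u(1) = 6: -3A + 3B = 6.
Solving: A = -5, B = -3.
So u(n) = - 5 \left(-3\right)^{n} - 3 \cdot 3^{n}.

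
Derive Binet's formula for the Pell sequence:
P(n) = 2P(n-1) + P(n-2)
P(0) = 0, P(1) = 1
This is the Pell sequence.
Characteristic equation: x² - 2x - 1 = 0; roots r₁ = 1 + \sqrt{2}, r₂ = 1 - \sqrt{2}.
General: P(n) = A·r₁^n + B·r₂^n. Solving with P(0)=0, P(1)=1 gives A = \frac{\sqrt{2}}{4}, B = - \frac{\sqrt{2}}{4}.
So P(n) = \frac{\sqrt{2} \left(- \left(1 - \sqrt{2}\right)^{n} + \left(1 + \sqrt{2}\right)^{n}\right)}{4}.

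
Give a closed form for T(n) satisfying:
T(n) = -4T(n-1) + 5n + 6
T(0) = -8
First-order linear with linear forcing.
Homogeneous solution: T_h(n) = A·(-4)^n.
Try particular T_p(n) = pn + q. Substituting:
  pn + q = -4(p(n-1) + q) + 5n + 6.
Matching the n-coefficient: p = -4p + 5 ⇒ p = 1.
Matching constants: q = 4p - 4q + 6 ⇒ q = 2.
General: T(n) = A·(-4)^n + n + 2.
Apply T(0) = -8: A + 2 = -8 ⇒ A = -10.
So T(n) = - 10 \left(-4\right)^{n} + n + 2.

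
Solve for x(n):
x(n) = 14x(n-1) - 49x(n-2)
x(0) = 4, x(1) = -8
Characteristic equation: x² - 14x + 49 = 0, which is (x - (7))².
Repeated root r = 7.
General solution: x(n) = (A + Bn)·(7)^n.
From x(0) = 4: A = 4.
From x(1) = -8: (A + B)·(7) = -8 ⇒ B = - \frac{36}{7}.
So x(n) = \left(4 - \frac{36 n}{7}\right) \cdot (7)^n.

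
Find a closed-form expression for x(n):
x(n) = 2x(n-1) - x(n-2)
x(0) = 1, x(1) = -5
Characteristic equation: x² - 2x + 1 = 0, which is (x - (1))².
Repeated root r = 1.
General solution: x(n) = (A + Bn)·(1)^n.
From x(0) = 1: A = 1.
From x(1) = -5: (A + B)·(1) = -5 ⇒ B = -6.
So x(n) = \left(1 - 6 n\right) \cdot (1)^n.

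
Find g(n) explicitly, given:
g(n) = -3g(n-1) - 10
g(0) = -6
First-order linear non-homogeneous.
Homogeneous solution: g_h(n) = A·(-3)^n.
Try constant particular solution g_p = K: K = -3K - 10 ⇒ K = - \frac{5}{2}.
General: g(n) = A·(-3)^n - \frac{5}{2}.
Apply g(0) = -6: A - \frac{5}{2} = -6 ⇒ A = - \frac{7}{2}.
So g(n) = - \frac{7 \left(-3\right)^{n}}{2} - \frac{5}{2}.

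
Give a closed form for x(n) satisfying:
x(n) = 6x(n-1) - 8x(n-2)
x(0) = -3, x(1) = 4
Characteristic equation: x² - 6x + 8 = 0, which factors as (x - (4))(x - (2)) = 0.
Roots r₁ = 4, r₂ = 2 (distinct).
General solution: x(n) = A·(4)^n + B·(2)^n.
From x(0) = -3: A + B = -3.
From x(1) = 4: 4A + 2B = 4.
Solving: A = 5, B = -8.
So x(n) = - 8 \cdot 2^{n} + 5 \cdot 4^{n}.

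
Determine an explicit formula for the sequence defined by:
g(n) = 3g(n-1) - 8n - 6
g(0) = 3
First-order linear with linear forcing.
Homogeneous solution: g_h(n) = A·(3)^n.
Try particular g_p(n) = pn + q. Substituting:
  pn + q = 3(p(n-1) + q) - 8n - 6.
Matching the n-coefficient: p = 3p - 8 ⇒ p = 4.
Matching constants: q = -3p + 3q - 6 ⇒ q = 9.
General: g(n) = A·(3)^n + 4 n + 9.
Apply g(0) = 3: A + 9 = 3 ⇒ A = -6.
So g(n) = - 6 \cdot 3^{n} + 4 n + 9.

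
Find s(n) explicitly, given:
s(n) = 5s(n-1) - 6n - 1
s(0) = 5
First-order linear with linear forcing.
Homogeneous solution: s_h(n) = A·(5)^n.
Try particular s_p(n) = pn + q. Substituting:
  pn + q = 5(p(n-1) + q) - 6n - 1.
Matching the n-coefficient: p = 5p - 6 ⇒ p = \frac{3}{2}.
Matching constants: q = -5p + 5q - 1 ⇒ q = \frac{17}{8}.
General: s(n) = A·(5)^n + \frac{3 n}{2} + \frac{17}{8}.
Apply s(0) = 5: A + \frac{17}{8} = 5 ⇒ A = \frac{23}{8}.
So s(n) = \frac{23 \cdot 5^{n}}{8} + \frac{3 n}{2} + \frac{17}{8}.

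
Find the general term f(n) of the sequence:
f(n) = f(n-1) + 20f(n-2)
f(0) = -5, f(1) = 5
Characteristic equation: x² - x - 20 = 0, which factors as (x - (5))(x - (-4)) = 0.
Roots r₁ = 5, r₂ = -4 (distinct).
General solution: f(n) = A·(5)^n + B·(-4)^n.
From f(0) = -5: A + B = -5.
From f(1) = 5: 5A - 4B = 5.
Solving: A = - \frac{5}{3}, B = - \frac{10}{3}.
So f(n) = - \frac{10 \left(-4\right)^{n}}{3} - \frac{5 \cdot 5^{n}}{3}.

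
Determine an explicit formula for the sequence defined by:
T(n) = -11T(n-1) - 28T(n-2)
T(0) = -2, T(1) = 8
Characteristic equation: x² + 11x + 28 = 0, which factors as (x - (-7))(x - (-4)) = 0.
Roots r₁ = -7, r₂ = -4 (distinct).
General solution: T(n) = A·(-7)^n + B·(-4)^n.
From T(0) = -2: A + B = -2.
From T(1) = 8: -7A - 4B = 8.
Solving: A = 0, B = -2.
So T(n) = - 2 \left(-4\right)^{n}.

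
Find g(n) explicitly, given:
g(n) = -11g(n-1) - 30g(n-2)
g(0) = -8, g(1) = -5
Characteristic equation: x² + 11x + 30 = 0, which factors as (x - (-6))(x - (-5)) = 0.
Roots r₁ = -6, r₂ = -5 (distinct).
General solution: g(n) = A·(-6)^n + B·(-5)^n.
From g(0) = -8: A + B = -8.
From g(1) = -5: -6A - 5B = -5.
Solving: A = 45, B = -53.
So g(n) = - 53 \left(-5\right)^{n} + 45 \left(-6\right)^{n}.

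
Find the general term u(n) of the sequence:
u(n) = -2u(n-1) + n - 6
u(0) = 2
First-order linear with linear forcing.
Homogeneous solution: u_h(n) = A·(-2)^n.
Try particular u_p(n) = pn + q. Substituting:
  pn + q = -2(p(n-1) + q) + n - 6.
Matching the n-coefficient: p = -2p + 1 ⇒ p = \frac{1}{3}.
Matching constants: q = 2p - 2q - 6 ⇒ q = - \frac{16}{9}.
General: u(n) = A·(-2)^n + \frac{n}{3} - \frac{16}{9}.
Apply u(0) = 2: A - \frac{16}{9} = 2 ⇒ A = \frac{34}{9}.
So u(n) = \frac{34 \left(-2\right)^{n}}{9} + \frac{n}{3} - \frac{16}{9}.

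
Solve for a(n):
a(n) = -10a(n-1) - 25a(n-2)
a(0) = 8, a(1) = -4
Characteristic equation: x² + 10x + 25 = 0, which is (x - (-5))².
Repeated root r = -5.
General solution: a(n) = (A + Bn)·(-5)^n.
From a(0) = 8: A = 8.
From a(1) = -4: (A + B)·(-5) = -4 ⇒ B = - \frac{36}{5}.
So a(n) = \left(8 - \frac{36 n}{5}\right) \cdot (-5)^n.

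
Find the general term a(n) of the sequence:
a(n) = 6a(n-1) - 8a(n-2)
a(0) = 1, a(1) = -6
Characteristic equation: x² - 6x + 8 = 0, which factors as (x - (4))(x - (2)) = 0.
Roots r₁ = 4, r₂ = 2 (distinct).
General solution: a(n) = A·(4)^n + B·(2)^n.
From a(0) = 1: A + B = 1.
From a(1) = -6: 4A + 2B = -6.
Solving: A = -4, B = 5.
So a(n) = 5 \cdot 2^{n} - 4 \cdot 4^{n}.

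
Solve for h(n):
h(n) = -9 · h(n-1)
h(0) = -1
Pure geometric recurrence with ratio -9.
By induction h(n) = h(0) · (-9)^n = - \left(-9\right)^{n}.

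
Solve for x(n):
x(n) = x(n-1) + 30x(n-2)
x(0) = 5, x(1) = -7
Characteristic equation: x² - x - 30 = 0, which factors as (x - (6))(x - (-5)) = 0.
Roots r₁ = 6, r₂ = -5 (distinct).
General solution: x(n) = A·(6)^n + B·(-5)^n.
From x(0) = 5: A + B = 5.
From x(1) = -7: 6A - 5B = -7.
Solving: A = \frac{18}{11}, B = \frac{37}{11}.
So x(n) = \frac{37 \left(-5\right)^{n}}{11} + \frac{18 \cdot 6^{n}}{11}.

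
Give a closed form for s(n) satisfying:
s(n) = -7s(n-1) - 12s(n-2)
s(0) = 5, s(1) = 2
Characteristic equation: x² + 7x + 12 = 0, which factors as (x - (-4))(x - (-3)) = 0.
Roots r₁ = -4, r₂ = -3 (distinct).
General solution: s(n) = A·(-4)^n + B·(-3)^n.
From s(0) = 5: A + B = 5.
From s(1) = 2: -4A - 3B = 2.
Solving: A = -17, B = 22.
So s(n) = 22 \left(-3\right)^{n} - 17 \left(-4\right)^{n}.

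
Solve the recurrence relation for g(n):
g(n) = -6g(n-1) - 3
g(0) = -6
First-order linear non-homogeneous.
Homogeneous solution: g_h(n) = A·(-6)^n.
Try constant particular solution g_p = K: K = -6K - 3 ⇒ K = - \frac{3}{7}.
General: g(n) = A·(-6)^n - \frac{3}{7}.
Apply g(0) = -6: A - \frac{3}{7} = -6 ⇒ A = - \frac{39}{7}.
So g(n) = - \frac{39 \left(-6\right)^{n}}{7} - \frac{3}{7}.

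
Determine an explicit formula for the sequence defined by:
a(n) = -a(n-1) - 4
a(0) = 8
First-order linear non-homogeneous.
Homogeneous solution: a_h(n) = A·(-1)^n.
Try constant particular solution a_p = K: K = -K - 4 ⇒ K = -2.
General: a(n) = A·(-1)^n - 2.
Apply a(0) = 8: A - 2 = 8 ⇒ A = 10.
So a(n) = 10 \left(-1\right)^{n} - 2.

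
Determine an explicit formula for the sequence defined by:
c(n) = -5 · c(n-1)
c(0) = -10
Pure geometric recurrence with ratio -5.
By induction c(n) = c(0) · (-5)^n = - 10 \left(-5\right)^{n}.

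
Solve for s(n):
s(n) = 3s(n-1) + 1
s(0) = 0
First-order linear non-homogeneous.
Homogeneous solution: s_h(n) = A·(3)^n.
Try constant particular solution s_p = K: K = 3K + 1 ⇒ K = - \frac{1}{2}.
General: s(n) = A·(3)^n - \frac{1}{2}.
Apply s(0) = 0: A - \frac{1}{2} = 0 ⇒ A = \frac{1}{2}.
So s(n) = \frac{3^{n}}{2} - \frac{1}{2}.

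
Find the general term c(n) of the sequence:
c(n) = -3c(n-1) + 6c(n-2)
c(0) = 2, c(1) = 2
Characteristic equation: x² + 3x - 6 = 0.
Discriminant Δ = (-3)² + 4·(6) = 33.
Roots r₁,₂ = (-3 ± √33)/2, so r₁ = - \frac{3}{2} + \frac{\sqrt{33}}{2}, r₂ = - \frac{\sqrt{33}}{2} - \frac{3}{2}.
General solution: c(n) = A·r₁^n + B·r₂^n.
From the initial conditions, A + B = 2 and r₁A + r₂B = 2.
Since r₁ - r₂ = √33: A = (2 - (2)r₂)/√33 = \frac{5 \sqrt{33}}{33} + 1, and B = 2 - A = 1 - \frac{5 \sqrt{33}}{33}.
So c(n) = \left(\frac{5 \sqrt{33}}{33} + 1\right)\left(- \frac{3}{2} + \frac{\sqrt{33}}{2}\right)^n + \left(1 - \frac{5 \sqrt{33}}{33}\right)\left(- \frac{\sqrt{33}}{2} - \frac{3}{2}\right)^n.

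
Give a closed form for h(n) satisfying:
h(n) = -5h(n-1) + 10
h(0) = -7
First-order linear non-homogeneous.
Homogeneous solution: h_h(n) = A·(-5)^n.
Try constant particular solution h_p = K: K = -5K + 10 ⇒ K = \frac{5}{3}.
General: h(n) = A·(-5)^n + \frac{5}{3}.
Apply h(0) = -7: A + \frac{5}{3} = -7 ⇒ A = - \frac{26}{3}.
So h(n) = \frac{5}{3} - \frac{26 \left(-5\right)^{n}}{3}.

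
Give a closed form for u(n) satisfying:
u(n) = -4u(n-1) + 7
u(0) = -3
First-order linear non-homogeneous.
Homogeneous solution: u_h(n) = A·(-4)^n.
Try constant particular solution u_p = K: K = -4K + 7 ⇒ K = \frac{7}{5}.
General: u(n) = A·(-4)^n + \frac{7}{5}.
Apply u(0) = -3: A + \frac{7}{5} = -3 ⇒ A = - \frac{22}{5}.
So u(n) = \frac{7}{5} - \frac{22 \left(-4\right)^{n}}{5}.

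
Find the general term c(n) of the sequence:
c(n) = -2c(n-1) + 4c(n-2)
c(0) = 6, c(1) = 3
Characteristic equation: x² + 2x - 4 = 0.
Discriminant Δ = (-2)² + 4·(4) = 20.
Roots r₁,₂ = (-2 ± √20)/2, so r₁ = -1 + \sqrt{5}, r₂ = - \sqrt{5} - 1.
General solution: c(n) = A·r₁^n + B·r₂^n.
From the initial conditions, A + B = 6 and r₁A + r₂B = 3.
Since r₁ - r₂ = √20: A = (3 - (6)r₂)/√20 = \frac{9 \sqrt{5}}{10} + 3, and B = 6 - A = 3 - \frac{9 \sqrt{5}}{10}.
So c(n) = \left(\frac{9 \sqrt{5}}{10} + 3\right)\left(-1 + \sqrt{5}\right)^n + \left(3 - \frac{9 \sqrt{5}}{10}\right)\left(- \sqrt{5} - 1\right)^n.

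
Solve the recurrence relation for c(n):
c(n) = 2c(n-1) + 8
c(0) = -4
First-order linear non-homogeneous.
Homogeneous solution: c_h(n) = A·(2)^n.
Try constant particular solution c_p = K: K = 2K + 8 ⇒ K = -8.
General: c(n) = A·(2)^n - 8.
Apply c(0) = -4: A - 8 = -4 ⇒ A = 4.
So c(n) = 4 \cdot 2^{n} - 8.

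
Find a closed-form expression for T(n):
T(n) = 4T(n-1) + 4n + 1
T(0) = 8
First-order linear with linear forcing.
Homogeneous solution: T_h(n) = A·(4)^n.
Try particular T_p(n) = pn + q. Substituting:
  pn + q = 4(p(n-1) + q) + 4n + 1.
Matching the n-coefficient: p = 4p + 4 ⇒ p = - \frac{4}{3}.
Matching constants: q = -4p + 4q + 1 ⇒ q = - \frac{19}{9}.
General: T(n) = A·(4)^n - \frac{4 n}{3} - \frac{19}{9}.
Apply T(0) = 8: A - \frac{19}{9} = 8 ⇒ A = \frac{91}{9}.
So T(n) = \frac{91 \cdot 4^{n}}{9} - \frac{4 n}{3} - \frac{19}{9}.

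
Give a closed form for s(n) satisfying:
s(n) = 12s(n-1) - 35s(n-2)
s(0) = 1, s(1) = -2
Characteristic equation: x² - 12x + 35 = 0, which factors as (x - (5))(x - (7)) = 0.
Roots r₁ = 5, r₂ = 7 (distinct).
General solution: s(n) = A·(5)^n + B·(7)^n.
From s(0) = 1: A + B = 1.
From s(1) = -2: 5A + 7B = -2.
Solving: A = \frac{9}{2}, B = - \frac{7}{2}.
So s(n) = \frac{9 \cdot 5^{n}}{2} - \frac{7 \cdot 7^{n}}{2}.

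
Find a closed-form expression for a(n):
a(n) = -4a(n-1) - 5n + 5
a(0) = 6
First-order linear with linear forcing.
Homogeneous solution: a_h(n) = A·(-4)^n.
Try particular a_p(n) = pn + q. Substituting:
  pn + q = -4(p(n-1) + q) - 5n + 5.
Matching the n-coefficient: p = -4p - 5 ⇒ p = -1.
Matching constants: q = 4p - 4q + 5 ⇒ q = \frac{1}{5}.
General: a(n) = A·(-4)^n - n + \frac{1}{5}.
Apply a(0) = 6: A + \frac{1}{5} = 6 ⇒ A = \frac{29}{5}.
So a(n) = \frac{29 \left(-4\right)^{n}}{5} - n + \frac{1}{5}.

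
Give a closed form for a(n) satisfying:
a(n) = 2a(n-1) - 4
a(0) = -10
First-order linear non-homogeneous.
Homogeneous solution: a_h(n) = A·(2)^n.
Try constant particular solution a_p = K: K = 2K - 4 ⇒ K = 4.
General: a(n) = A·(2)^n + 4.
Apply a(0) = -10: A + 4 = -10 ⇒ A = -14.
So a(n) = 4 - 14 \cdot 2^{n}.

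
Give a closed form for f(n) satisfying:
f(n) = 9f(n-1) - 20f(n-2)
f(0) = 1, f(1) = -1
Characteristic equation: x² - 9x + 20 = 0, which factors as (x - (4))(x - (5)) = 0.
Roots r₁ = 4, r₂ = 5 (distinct).
General solution: f(n) = A·(4)^n + B·(5)^n.
From f(0) = 1: A + B = 1.
From f(1) = -1: 4A + 5B = -1.
Solving: A = 6, B = -5.
So f(n) = 6 \cdot 4^{n} - 5 \cdot 5^{n}.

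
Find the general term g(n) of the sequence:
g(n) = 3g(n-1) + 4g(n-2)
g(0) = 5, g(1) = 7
Characteristic equation: x² - 3x - 4 = 0, which factors as (x - (4))(x - (-1)) = 0.
Roots r₁ = 4, r₂ = -1 (distinct).
General solution: g(n) = A·(4)^n + B·(-1)^n.
From g(0) = 5: A + B = 5.
From g(1) = 7: 4A - B = 7.
Solving: A = \frac{12}{5}, B = \frac{13}{5}.
So g(n) = \frac{13 \left(-1\right)^{n}}{5} + \frac{12 \cdot 4^{n}}{5}.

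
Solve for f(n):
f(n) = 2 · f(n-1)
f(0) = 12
Pure geometric recurrence with ratio 2.
By induction f(n) = f(0) · (2)^n = 12 \cdot 2^{n}.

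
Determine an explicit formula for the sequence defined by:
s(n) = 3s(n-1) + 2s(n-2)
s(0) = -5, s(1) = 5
Characteristic equation: x² - 3x - 2 = 0.
Discriminant Δ = (3)² + 4·(2) = 17.
Roots r₁,₂ = (3 ± √17)/2, so r₁ = \frac{3}{2} + \frac{\sqrt{17}}{2}, r₂ = \frac{3}{2} - \frac{\sqrt{17}}{2}.
General solution: s(n) = A·r₁^n + B·r₂^n.
From the initial conditions, A + B = -5 and r₁A + r₂B = 5.
Since r₁ - r₂ = √17: A = (5 - (-5)r₂)/√17 = - \frac{5}{2} + \frac{25 \sqrt{17}}{34}, and B = -5 - A = - \frac{25 \sqrt{17}}{34} - \frac{5}{2}.
So s(n) = \left(- \frac{5}{2} + \frac{25 \sqrt{17}}{34}\right)\left(\frac{3}{2} + \frac{\sqrt{17}}{2}\right)^n + \left(- \frac{25 \sqrt{17}}{34} - \frac{5}{2}\right)\left(\frac{3}{2} - \frac{\sqrt{17}}{2}\right)^n.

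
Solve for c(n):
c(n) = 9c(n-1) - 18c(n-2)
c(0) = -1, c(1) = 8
Characteristic equation: x² - 9x + 18 = 0, which factors as (x - (3))(x - (6)) = 0.
Roots r₁ = 3, r₂ = 6 (distinct).
General solution: c(n) = A·(3)^n + B·(6)^n.
From c(0) = -1: A + B = -1.
From c(1) = 8: 3A + 6B = 8.
Solving: A = - \frac{14}{3}, B = \frac{11}{3}.
So c(n) = - \frac{14 \cdot 3^{n}}{3} + \frac{11 \cdot 6^{n}}{3}.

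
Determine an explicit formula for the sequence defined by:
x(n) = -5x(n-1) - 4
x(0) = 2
First-order linear non-homogeneous.
Homogeneous solution: x_h(n) = A·(-5)^n.
Try constant particular solution x_p = K: K = -5K - 4 ⇒ K = - \frac{2}{3}.
General: x(n) = A·(-5)^n - \frac{2}{3}.
Apply x(0) = 2: A - \frac{2}{3} = 2 ⇒ A = \frac{8}{3}.
So x(n) = \frac{8 \left(-5\right)^{n}}{3} - \frac{2}{3}.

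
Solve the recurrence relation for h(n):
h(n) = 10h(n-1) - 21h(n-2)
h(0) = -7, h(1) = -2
Characteristic equation: x² - 10x + 21 = 0, which factors as (x - (7))(x - (3)) = 0.
Roots r₁ = 7, r₂ = 3 (distinct).
General solution: h(n) = A·(7)^n + B·(3)^n.
From h(0) = -7: A + B = -7.
From h(1) = -2: 7A + 3B = -2.
Solving: A = \frac{19}{4}, B = - \frac{47}{4}.
So h(n) = - \frac{47 \cdot 3^{n}}{4} + \frac{19 \cdot 7^{n}}{4}.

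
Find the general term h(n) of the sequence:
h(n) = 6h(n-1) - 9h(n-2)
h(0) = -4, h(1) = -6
Characteristic equation: x² - 6x + 9 = 0, which is (x - (3))².
Repeated root r = 3.
General solution: h(n) = (A + Bn)·(3)^n.
From h(0) = -4: A = -4.
From h(1) = -6: (A + B)·(3) = -6 ⇒ B = 2.
So h(n) = \left(2 n - 4\right) \cdot (3)^n.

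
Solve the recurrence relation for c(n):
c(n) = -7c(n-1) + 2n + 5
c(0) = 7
First-order linear with linear forcing.
Homogeneous solution: c_h(n) = A·(-7)^n.
Try particular c_p(n) = pn + q. Substituting:
  pn + q = -7(p(n-1) + q) + 2n + 5.
Matching the n-coefficient: p = -7p + 2 ⇒ p = \frac{1}{4}.
Matching constants: q = 7p - 7q + 5 ⇒ q = \frac{27}{32}.
General: c(n) = A·(-7)^n + \frac{n}{4} + \frac{27}{32}.
Apply c(0) = 7: A + \frac{27}{32} = 7 ⇒ A = \frac{197}{32}.
So c(n) = \frac{197 \left(-7\right)^{n}}{32} + \frac{n}{4} + \frac{27}{32}.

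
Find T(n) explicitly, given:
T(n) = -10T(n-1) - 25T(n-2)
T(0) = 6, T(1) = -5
Characteristic equation: x² + 10x + 25 = 0, which is (x - (-5))².
Repeated root r = -5.
General solution: T(n) = (A + Bn)·(-5)^n.
From T(0) = 6: A = 6.
From T(1) = -5: (A + B)·(-5) = -5 ⇒ B = -5.
So T(n) = \left(6 - 5 n\right) \cdot (-5)^n.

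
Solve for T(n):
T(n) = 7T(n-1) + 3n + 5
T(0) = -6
First-order linear with linear forcing.
Homogeneous solution: T_h(n) = A·(7)^n.
Try particular T_p(n) = pn + q. Substituting:
  pn + q = 7(p(n-1) + q) + 3n + 5.
Matching the n-coefficient: p = 7p + 3 ⇒ p = - \frac{1}{2}.
Matching constants: q = -7p + 7q + 5 ⇒ q = - \frac{17}{12}.
General: T(n) = A·(7)^n - \frac{n}{2} - \frac{17}{12}.
Apply T(0) = -6: A - \frac{17}{12} = -6 ⇒ A = - \frac{55}{12}.
So T(n) = - \frac{55 \cdot 7^{n}}{12} - \frac{n}{2} - \frac{17}{12}.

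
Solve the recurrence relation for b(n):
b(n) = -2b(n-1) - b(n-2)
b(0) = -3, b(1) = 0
Characteristic equation: x² + 2x + 1 = 0, which is (x - (-1))².
Repeated root r = -1.
General solution: b(n) = (A + Bn)·(-1)^n.
From b(0) = -3: A = -3.
From b(1) = 0: (A + B)·(-1) = 0 ⇒ B = 3.
So b(n) = \left(3 n - 3\right) \cdot (-1)^n.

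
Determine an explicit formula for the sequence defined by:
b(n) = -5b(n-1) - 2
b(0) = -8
First-order linear non-homogeneous.
Homogeneous solution: b_h(n) = A·(-5)^n.
Try constant particular solution b_p = K: K = -5K - 2 ⇒ K = - \frac{1}{3}.
General: b(n) = A·(-5)^n - \frac{1}{3}.
Apply b(0) = -8: A - \frac{1}{3} = -8 ⇒ A = - \frac{23}{3}.
So b(n) = - \frac{23 \left(-5\right)^{n}}{3} - \frac{1}{3}.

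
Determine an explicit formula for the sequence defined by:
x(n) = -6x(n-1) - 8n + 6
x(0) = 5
First-order linear with linear forcing.
Homogeneous solution: x_h(n) = A·(-6)^n.
Try particular x_p(n) = pn + q. Substituting:
  pn + q = -6(p(n-1) + q) - 8n + 6.
Matching the n-coefficient: p = -6p - 8 ⇒ p = - \frac{8}{7}.
Matching constants: q = 6p - 6q + 6 ⇒ q = - \frac{6}{49}.
General: x(n) = A·(-6)^n - \frac{8 n}{7} - \frac{6}{49}.
Apply x(0) = 5: A - \frac{6}{49} = 5 ⇒ A = \frac{251}{49}.
So x(n) = \frac{251 \left(-6\right)^{n}}{49} - \frac{8 n}{7} - \frac{6}{49}.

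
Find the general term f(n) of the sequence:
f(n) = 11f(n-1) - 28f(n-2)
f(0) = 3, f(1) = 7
Characteristic equation: x² - 11x + 28 = 0, which factors as (x - (7))(x - (4)) = 0.
Roots r₁ = 7, r₂ = 4 (distinct).
General solution: f(n) = A·(7)^n + B·(4)^n.
From f(0) = 3: A + B = 3.
From f(1) = 7: 7A + 4B = 7.
Solving: A = - \frac{5}{3}, B = \frac{14}{3}.
So f(n) = \frac{14 \cdot 4^{n}}{3} - \frac{5 \cdot 7^{n}}{3}.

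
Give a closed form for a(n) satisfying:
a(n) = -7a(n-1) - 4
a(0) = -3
First-order linear non-homogeneous.
Homogeneous solution: a_h(n) = A·(-7)^n.
Try constant particular solution a_p = K: K = -7K - 4 ⇒ K = - \frac{1}{2}.
General: a(n) = A·(-7)^n - \frac{1}{2}.
Apply a(0) = -3: A - \frac{1}{2} = -3 ⇒ A = - \frac{5}{2}.
So a(n) = - \frac{5 \left(-7\right)^{n}}{2} - \frac{1}{2}.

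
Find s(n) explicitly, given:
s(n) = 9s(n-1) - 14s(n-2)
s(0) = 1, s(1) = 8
Characteristic equation: x² - 9x + 14 = 0, which factors as (x - (2))(x - (7)) = 0.
Roots r₁ = 2, r₂ = 7 (distinct).
General solution: s(n) = A·(2)^n + B·(7)^n.
From s(0) = 1: A + B = 1.
From s(1) = 8: 2A + 7B = 8.
Solving: A = - \frac{1}{5}, B = \frac{6}{5}.
So s(n) = - \frac{2^{n}}{5} + \frac{6 \cdot 7^{n}}{5}.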